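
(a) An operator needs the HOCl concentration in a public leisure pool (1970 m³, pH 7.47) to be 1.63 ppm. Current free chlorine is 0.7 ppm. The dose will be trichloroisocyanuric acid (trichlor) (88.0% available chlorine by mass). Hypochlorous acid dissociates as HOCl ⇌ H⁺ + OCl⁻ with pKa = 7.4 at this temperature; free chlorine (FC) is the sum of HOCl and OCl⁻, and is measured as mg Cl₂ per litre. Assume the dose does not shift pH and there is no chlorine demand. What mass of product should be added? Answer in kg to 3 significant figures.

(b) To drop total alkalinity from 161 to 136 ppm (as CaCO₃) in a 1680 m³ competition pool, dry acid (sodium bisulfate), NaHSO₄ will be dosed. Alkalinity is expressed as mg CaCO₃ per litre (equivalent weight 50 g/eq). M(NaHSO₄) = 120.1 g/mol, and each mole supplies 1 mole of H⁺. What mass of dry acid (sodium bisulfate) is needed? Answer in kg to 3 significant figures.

(a) 6.37 kg; (b) 101 kg

(a) Volume: 1970 m³ = 1,970,000 L.
(a) [OCl⁻]/[HOCl] = 10^(pH − pKa) = 10^(7.47 − 7.4) = 1.175; fraction as HOCl = 1/(1 + 1.175) = 0.4598.
(a) Free chlorine required for 1.63 ppm HOCl: 1.63 / 0.4598 = 3.545 ppm.
(a) FC to add: 3.545 − 0.7 = 2.845 mg/L as Cl₂.
(a) Cl₂ equivalent: 2.845 mg/L × 1,970,000 L = 5605 g.
(a) Product at 88.0% available Cl: 5605 / 0.88 = 6369 g.

(b) Volume: 1680 m³ = 1,680,000 L.
(b) Alkalinity to neutralize: (161 − 136) = 25 mg/L as CaCO₃ × 1,680,000 L = 42,000 g as CaCO₃.
(b) Equivalents of H⁺ required: 42,000 ÷ 50 g/eq = 840 eq = 840 mol NaHSO₄.
(b) Mass of NaHSO₄: 840 × 120.1 = 100,900 g.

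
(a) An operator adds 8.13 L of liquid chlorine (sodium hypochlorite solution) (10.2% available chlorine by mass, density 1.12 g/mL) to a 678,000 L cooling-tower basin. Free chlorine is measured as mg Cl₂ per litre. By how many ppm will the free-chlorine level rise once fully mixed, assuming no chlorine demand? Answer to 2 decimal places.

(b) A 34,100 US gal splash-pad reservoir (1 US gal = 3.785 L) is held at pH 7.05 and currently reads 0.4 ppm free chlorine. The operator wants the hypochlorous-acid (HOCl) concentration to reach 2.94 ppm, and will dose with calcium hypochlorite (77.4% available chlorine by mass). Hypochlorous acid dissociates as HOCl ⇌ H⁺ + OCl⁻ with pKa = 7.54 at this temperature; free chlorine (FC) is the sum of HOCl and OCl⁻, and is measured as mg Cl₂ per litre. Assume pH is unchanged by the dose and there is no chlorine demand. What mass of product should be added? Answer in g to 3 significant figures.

(a) 1.37 ppm; (b) 582 g

(a) Mass of solution: 8.13 L × 1000 mL/L × 1.12 g/mL = 9106 g.
(a) Available chlorine delivered: 9106 g × 0.102 = 928.8 g as Cl₂.
(a) Concentration rise: 928.8 g / 678,000 L = 1.37 mg/L = 1.37 ppm.

(b) Volume: 34,100 US gal × 3.785 L/gal = 129,068 L.
(b) [OCl⁻]/[HOCl] = 10^(pH − pKa) = 10^(7.05 − 7.54) = 0.3236; fraction as HOCl = 1/(1 + 0.3236) = 0.7555.
(b) Free chlorine required for 2.94 ppm HOCl: 2.94 / 0.7555 = 3.891 ppm.
(b) FC to add: 3.891 − 0.4 = 3.491 mg/L as Cl₂.
(b) Cl₂ equivalent: 3.491 mg/L × 129,068 L = 450.6 g.
(b) Product at 77.4% available Cl: 450.6 / 0.774 = 582.2 g.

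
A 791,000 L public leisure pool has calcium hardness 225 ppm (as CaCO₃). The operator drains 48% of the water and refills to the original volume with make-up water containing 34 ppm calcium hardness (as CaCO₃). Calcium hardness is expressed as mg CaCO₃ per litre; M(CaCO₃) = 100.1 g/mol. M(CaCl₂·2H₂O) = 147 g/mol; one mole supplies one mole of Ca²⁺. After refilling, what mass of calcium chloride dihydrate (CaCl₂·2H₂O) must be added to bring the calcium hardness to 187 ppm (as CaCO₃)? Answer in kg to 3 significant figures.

After draining 48% and refilling: 225 × 0.52 + 34 × 0.48 = 133.32 ppm.
Deficit to target: 187 − 133.32 = 53.68 mg/L.
As CaCO₃: 53.68 mg/L × 791,000 L = 42,460 g; ÷ 100.1 = 424.2 mol Ca²⁺.
Mass: 424.2 × 147 = 62,360 g.

62.4 kg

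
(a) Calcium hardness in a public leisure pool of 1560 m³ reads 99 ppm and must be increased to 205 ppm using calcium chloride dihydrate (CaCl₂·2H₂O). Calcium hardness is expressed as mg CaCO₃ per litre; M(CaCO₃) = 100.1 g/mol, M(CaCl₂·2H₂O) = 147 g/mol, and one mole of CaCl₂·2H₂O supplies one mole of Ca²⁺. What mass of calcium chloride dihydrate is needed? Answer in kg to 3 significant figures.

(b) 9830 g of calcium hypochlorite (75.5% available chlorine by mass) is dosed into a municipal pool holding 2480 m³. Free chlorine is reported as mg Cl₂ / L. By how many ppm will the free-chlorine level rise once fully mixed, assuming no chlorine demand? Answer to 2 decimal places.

(a) 243 kg; (b) 2.99 ppm

(a) Volume: 1560 m³ = 1,560,000 L.
(a) Hardness to add: (205 − 99) = 106 mg/L as CaCO₃ × 1,560,000 L = 165,400 g as CaCO₃.
(a) Moles of Ca²⁺ (1 mol Ca²⁺ ≡ 1 mol CaCO₃): 165,400 / 100.1 g/mol = 1652 mol.
(a) Mass of CaCl₂·2H₂O: 1652 × 147 = 242,800 g.

(b) Volume: 2480 m³ = 2,480,000 L.
(b) Available chlorine delivered: 9830 g × 0.755 = 7422 g as Cl₂.
(b) Concentration rise: 7422 g / 2,480,000 L = 2.993 mg/L = 2.99 ppm.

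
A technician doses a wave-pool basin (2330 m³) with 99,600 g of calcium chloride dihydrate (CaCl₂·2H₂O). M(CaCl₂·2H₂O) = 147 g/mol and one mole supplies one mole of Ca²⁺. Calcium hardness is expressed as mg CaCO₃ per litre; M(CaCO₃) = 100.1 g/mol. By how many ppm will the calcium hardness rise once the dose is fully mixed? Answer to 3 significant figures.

Volume: 2330 m³ = 2,330,000 L.
Moles of Ca²⁺: 99,600 g ÷ 147 g/mol = 677.6 mol.
As CaCO₃: 677.6 mol × 100.1 g/mol = 67,820 g.
Rise: 67,820 g / 2,330,000 L × 1000 = 29.11 mg/L.

29.1 ppm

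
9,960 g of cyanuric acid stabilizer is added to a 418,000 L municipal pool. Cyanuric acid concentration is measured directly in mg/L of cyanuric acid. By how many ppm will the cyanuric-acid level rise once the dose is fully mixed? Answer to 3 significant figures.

Rise: 9,960 g / 418,000 L × 1000 = 23.83 mg/L.

23.8 ppm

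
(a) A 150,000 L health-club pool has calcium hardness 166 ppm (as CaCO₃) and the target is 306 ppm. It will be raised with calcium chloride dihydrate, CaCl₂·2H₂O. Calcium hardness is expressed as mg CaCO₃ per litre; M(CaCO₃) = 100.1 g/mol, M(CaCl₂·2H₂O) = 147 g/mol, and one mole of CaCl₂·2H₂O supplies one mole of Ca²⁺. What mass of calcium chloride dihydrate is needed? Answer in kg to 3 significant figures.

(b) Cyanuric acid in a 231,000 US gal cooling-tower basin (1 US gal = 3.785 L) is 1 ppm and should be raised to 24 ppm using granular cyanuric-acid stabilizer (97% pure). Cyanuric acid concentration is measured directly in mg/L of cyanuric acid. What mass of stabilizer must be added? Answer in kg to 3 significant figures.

(a) Hardness to add: (306 − 166) = 140 mg/L as CaCO₃ × 150,000 L = 21,000 g as CaCO₃.
(a) Moles of Ca²⁺ (1 mol Ca²⁺ ≡ 1 mol CaCO₃): 21,000 / 100.1 g/mol = 209.8 mol.
(a) Mass of CaCl₂·2H₂O: 209.8 × 147 = 30,840 g.

(b) Volume: 231,000 US gal × 3.785 L/gal = 874,335 L.
(b) CYA to add: (24 − 1) = 23 mg/L × 874,335 L = 20,110 g cyanuric acid.
(b) At 97% purity: 20,110 / 0.97 = 20,730 g product.

(a) 30.8 kg; (b) 20.7 kg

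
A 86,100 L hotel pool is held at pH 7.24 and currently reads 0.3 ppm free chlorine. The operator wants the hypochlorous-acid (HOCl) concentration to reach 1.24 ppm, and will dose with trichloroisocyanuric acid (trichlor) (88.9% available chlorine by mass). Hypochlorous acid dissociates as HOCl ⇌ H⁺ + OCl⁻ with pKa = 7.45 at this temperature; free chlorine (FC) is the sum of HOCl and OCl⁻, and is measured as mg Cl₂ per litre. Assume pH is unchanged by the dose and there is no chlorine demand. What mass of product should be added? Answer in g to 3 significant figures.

165 g

[OCl⁻]/[HOCl] = 10^(pH − pKa) = 10^(7.24 − 7.45) = 0.6166; fraction as HOCl = 1/(1 + 0.6166) = 0.6186.
Free chlorine required for 1.24 ppm HOCl: 1.24 / 0.6186 = 2.005 ppm.
FC to add: 2.005 − 0.3 = 1.705 mg/L as Cl₂.
Cl₂ equivalent: 1.705 mg/L × 86,100 L = 146.8 g.
Product at 88.9% available Cl: 146.8 / 0.889 = 165.1 g.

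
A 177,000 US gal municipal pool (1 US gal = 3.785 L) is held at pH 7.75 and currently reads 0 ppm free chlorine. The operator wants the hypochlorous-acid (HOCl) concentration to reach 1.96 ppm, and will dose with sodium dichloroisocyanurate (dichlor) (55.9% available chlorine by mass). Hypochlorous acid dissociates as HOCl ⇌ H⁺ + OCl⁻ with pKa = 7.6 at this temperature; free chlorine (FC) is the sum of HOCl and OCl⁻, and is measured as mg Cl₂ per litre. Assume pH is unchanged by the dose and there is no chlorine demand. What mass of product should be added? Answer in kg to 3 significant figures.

5.67 kg

Volume: 177,000 US gal × 3.785 L/gal = 669,945 L.
[OCl⁻]/[HOCl] = 10^(pH − pKa) = 10^(7.75 − 7.6) = 1.413; fraction as HOCl = 1/(1 + 1.413) = 0.4145.
Free chlorine required for 1.96 ppm HOCl: 1.96 / 0.4145 = 4.729 ppm.
FC to add: 4.729 − 0 = 4.729 mg/L as Cl₂.
Cl₂ equivalent: 4.729 mg/L × 669,945 L = 3168 g.
Product at 55.9% available Cl: 3168 / 0.559 = 5667 g.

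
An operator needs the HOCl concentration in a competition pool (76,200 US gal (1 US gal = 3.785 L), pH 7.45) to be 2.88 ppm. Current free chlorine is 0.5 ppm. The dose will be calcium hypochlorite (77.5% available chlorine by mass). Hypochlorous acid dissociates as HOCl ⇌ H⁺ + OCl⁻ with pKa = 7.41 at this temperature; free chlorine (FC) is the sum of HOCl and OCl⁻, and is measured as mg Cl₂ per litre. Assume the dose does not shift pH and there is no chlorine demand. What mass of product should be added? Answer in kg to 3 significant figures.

2.06 kg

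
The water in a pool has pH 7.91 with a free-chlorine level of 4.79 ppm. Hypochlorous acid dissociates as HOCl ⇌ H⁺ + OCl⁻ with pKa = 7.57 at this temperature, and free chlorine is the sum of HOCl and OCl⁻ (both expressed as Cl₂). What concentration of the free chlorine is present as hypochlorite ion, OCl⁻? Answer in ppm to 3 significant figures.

[OCl⁻]/[HOCl] = 10^(pH − pKa) = 10^(7.91 − 7.57) = 10^0.34 = 2.188.
Fraction as HOCl = 1 / (1 + 2.188) = 0.3137.
OCl⁻ = (1 − 0.3137) × 4.79 ppm = 3.287 ppm.

3.29 ppm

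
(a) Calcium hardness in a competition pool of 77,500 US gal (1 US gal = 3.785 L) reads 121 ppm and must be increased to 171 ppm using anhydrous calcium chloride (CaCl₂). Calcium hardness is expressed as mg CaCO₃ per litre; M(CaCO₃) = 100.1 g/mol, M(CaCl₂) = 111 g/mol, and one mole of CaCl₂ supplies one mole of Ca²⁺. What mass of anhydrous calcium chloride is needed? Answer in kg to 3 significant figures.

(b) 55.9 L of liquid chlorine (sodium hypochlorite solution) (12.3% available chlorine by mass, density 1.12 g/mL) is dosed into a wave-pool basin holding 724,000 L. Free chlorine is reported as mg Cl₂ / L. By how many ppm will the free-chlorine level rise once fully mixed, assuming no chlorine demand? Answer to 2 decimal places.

(a) 16.3 kg; (b) 10.64 ppm

(a) Volume: 77,500 US gal × 3.785 L/gal = 293,338 L.
(a) Hardness to add: (171 − 121) = 50 mg/L as CaCO₃ × 293,338 L = 14,670 g as CaCO₃.
(a) Moles of Ca²⁺ (1 mol Ca²⁺ ≡ 1 mol CaCO₃): 14,670 / 100.1 g/mol = 146.5 mol.
(a) Mass of CaCl₂: 146.5 × 111 = 16,260 g.

(b) Mass of solution: 55.9 L × 1000 mL/L × 1.12 g/mL = 62,610 g.
(b) Available chlorine delivered: 62,610 g × 0.123 = 7701 g as Cl₂.
(b) Concentration rise: 7701 g / 724,000 L = 10.64 mg/L = 10.64 ppm.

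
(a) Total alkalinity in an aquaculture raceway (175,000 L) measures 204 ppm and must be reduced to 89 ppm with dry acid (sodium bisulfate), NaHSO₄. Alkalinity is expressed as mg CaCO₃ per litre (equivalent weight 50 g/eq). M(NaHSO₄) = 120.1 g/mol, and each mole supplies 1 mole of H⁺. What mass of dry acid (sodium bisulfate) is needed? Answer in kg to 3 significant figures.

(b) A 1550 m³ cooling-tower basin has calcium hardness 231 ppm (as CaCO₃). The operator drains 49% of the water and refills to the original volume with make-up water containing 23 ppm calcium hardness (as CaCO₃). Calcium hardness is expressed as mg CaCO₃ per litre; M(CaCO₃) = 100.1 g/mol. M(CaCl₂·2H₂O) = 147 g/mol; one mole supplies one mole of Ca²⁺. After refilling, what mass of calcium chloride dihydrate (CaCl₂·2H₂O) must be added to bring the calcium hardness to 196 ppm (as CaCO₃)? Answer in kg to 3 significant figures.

(a) 48.3 kg; (b) 152 kg

(a) Alkalinity to neutralize: (204 − 89) = 115 mg/L as CaCO₃ × 175,000 L = 20,120 g as CaCO₃.
(a) Equivalents of H⁺ required: 20,120 ÷ 50 g/eq = 402.5 eq = 402.5 mol NaHSO₄.
(a) Mass of NaHSO₄: 402.5 × 120.1 = 48,340 g.

(b) Volume: 1550 m³ = 1,550,000 L.
(b) After draining 49% and refilling: 231 × 0.51 + 23 × 0.49 = 129.08 ppm.
(b) Deficit to target: 196 − 129.08 = 66.92 mg/L.
(b) As CaCO₃: 66.92 mg/L × 1,550,000 L = 103,700 g; ÷ 100.1 = 1036 mol Ca²⁺.
(b) Mass: 1036 × 147 = 152,300 g.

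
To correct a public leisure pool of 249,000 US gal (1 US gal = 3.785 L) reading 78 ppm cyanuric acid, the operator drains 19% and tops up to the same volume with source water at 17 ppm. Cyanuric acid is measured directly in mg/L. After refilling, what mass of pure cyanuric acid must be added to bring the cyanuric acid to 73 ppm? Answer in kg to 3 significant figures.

6.21 kg

Volume: 249,000 US gal × 3.785 L/gal = 942,465 L.
After draining 19% and refilling: 78 × 0.81 + 17 × 0.19 = 66.41 ppm.
Deficit to target: 73 − 66.41 = 6.59 mg/L.
Mass: 6.59 mg/L × 942,465 L = 6211 g cyanuric acid.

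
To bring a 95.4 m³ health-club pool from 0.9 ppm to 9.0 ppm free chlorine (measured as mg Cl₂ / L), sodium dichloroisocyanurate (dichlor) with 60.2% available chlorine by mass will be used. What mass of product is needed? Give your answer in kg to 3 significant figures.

1.28 kg

Volume: 95.4 m³ = 95,400 L.
Chlorine deficit: 9.0 − 0.9 = 8.1 ppm = 8.1 mg/L as Cl₂.
Cl₂ equivalent needed: 8.1 mg/L × 95,400 L = 772,700 mg = 772.7 g.
Product at 60.2% available chlorine: 772.7 / 0.602 = 1284 g.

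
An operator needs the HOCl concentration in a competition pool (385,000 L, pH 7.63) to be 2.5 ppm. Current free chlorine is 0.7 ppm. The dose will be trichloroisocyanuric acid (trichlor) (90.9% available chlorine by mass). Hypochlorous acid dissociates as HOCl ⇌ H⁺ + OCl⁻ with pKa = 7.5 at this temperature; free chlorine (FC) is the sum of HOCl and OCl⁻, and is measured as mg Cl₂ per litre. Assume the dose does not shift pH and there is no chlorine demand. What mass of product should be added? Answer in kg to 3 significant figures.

2.19 kg

[OCl⁻]/[HOCl] = 10^(pH − pKa) = 10^(7.63 − 7.5) = 1.349; fraction as HOCl = 1/(1 + 1.349) = 0.4257.
Free chlorine required for 2.5 ppm HOCl: 2.5 / 0.4257 = 5.872 ppm.
FC to add: 5.872 − 0.7 = 5.172 mg/L as Cl₂.
Cl₂ equivalent: 5.172 mg/L × 385,000 L = 1991 g.
Product at 90.9% available Cl: 1991 / 0.909 = 2191 g.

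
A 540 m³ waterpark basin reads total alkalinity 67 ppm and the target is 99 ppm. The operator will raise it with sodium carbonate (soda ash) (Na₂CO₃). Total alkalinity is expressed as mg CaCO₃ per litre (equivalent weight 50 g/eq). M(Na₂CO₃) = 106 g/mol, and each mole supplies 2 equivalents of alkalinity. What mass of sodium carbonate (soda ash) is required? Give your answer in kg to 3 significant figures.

Volume: 540 m³ = 540,000 L.
Alkalinity to add: (99 − 67) = 32 mg/L as CaCO₃ × 540,000 L = 17,280 g as CaCO₃.
Equivalents: 17,280 g ÷ 50 g/eq = 345.6 eq.
Each mole of Na₂CO₃ supplies 2 eq, so 345.6 / 2 = 172.8 mol.
Mass: 172.8 mol × 106 g/mol = 18,320 g.

18.3 kg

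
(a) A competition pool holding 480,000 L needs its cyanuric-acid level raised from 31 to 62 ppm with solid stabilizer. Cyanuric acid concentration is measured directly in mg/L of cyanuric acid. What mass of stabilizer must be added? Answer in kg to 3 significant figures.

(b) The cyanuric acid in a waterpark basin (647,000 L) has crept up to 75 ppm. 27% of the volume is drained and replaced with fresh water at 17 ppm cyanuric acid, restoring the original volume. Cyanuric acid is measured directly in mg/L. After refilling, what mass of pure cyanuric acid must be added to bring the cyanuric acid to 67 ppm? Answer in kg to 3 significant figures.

(a) CYA to add: (62 − 31) = 31 mg/L × 480,000 L = 14,880 g cyanuric acid.

(b) After draining 27% and refilling: 75 × 0.73 + 17 × 0.27 = 59.34 ppm.
(b) Deficit to target: 67 − 59.34 = 7.66 mg/L.
(b) Mass: 7.66 mg/L × 647,000 L = 4956 g cyanuric acid.

(a) 14.9 kg; (b) 4.96 kg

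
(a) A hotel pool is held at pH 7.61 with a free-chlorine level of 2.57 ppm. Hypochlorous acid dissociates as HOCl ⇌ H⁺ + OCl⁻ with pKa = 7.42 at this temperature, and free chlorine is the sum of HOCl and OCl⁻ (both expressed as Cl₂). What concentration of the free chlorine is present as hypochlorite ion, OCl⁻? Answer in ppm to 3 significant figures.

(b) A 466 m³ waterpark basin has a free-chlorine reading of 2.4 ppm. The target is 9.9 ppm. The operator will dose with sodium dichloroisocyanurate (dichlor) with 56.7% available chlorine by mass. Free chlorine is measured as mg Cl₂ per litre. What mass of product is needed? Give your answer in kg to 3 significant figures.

(a) 1.56 ppm; (b) 6.16 kg

(a) [OCl⁻]/[HOCl] = 10^(pH − pKa) = 10^(7.61 − 7.42) = 10^0.19 = 1.549.
(a) Fraction as HOCl = 1 / (1 + 1.549) = 0.3923.
(a) OCl⁻ = (1 − 0.3923) × 2.57 ppm = 1.562 ppm.

(b) Volume: 466 m³ = 466,000 L.
(b) Chlorine deficit: 9.9 − 2.4 = 7.5 ppm = 7.5 mg/L as Cl₂.
(b) Cl₂ equivalent needed: 7.5 mg/L × 466,000 L = 3,495,000 mg = 3495 g.
(b) Product at 56.7% available chlorine: 3495 / 0.567 = 6164 g.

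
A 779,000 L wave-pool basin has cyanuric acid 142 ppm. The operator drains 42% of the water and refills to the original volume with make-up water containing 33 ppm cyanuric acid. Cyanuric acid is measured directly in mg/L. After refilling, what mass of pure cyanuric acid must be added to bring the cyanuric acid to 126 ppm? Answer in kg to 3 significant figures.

After draining 42% and refilling: 142 × 0.58 + 33 × 0.42 = 96.22 ppm.
Deficit to target: 126 − 96.22 = 29.78 mg/L.
Mass: 29.78 mg/L × 779,000 L = 23,200 g cyanuric acid.

23.2 kg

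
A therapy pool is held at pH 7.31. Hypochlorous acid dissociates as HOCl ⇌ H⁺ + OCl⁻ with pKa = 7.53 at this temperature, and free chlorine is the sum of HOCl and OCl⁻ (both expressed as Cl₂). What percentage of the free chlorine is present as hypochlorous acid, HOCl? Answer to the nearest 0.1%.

62.4%

[OCl⁻]/[HOCl] = 10^(pH − pKa) = 10^(7.31 − 7.53) = 10^-0.22 = 0.6026.
Fraction as HOCl = 1 / (1 + 0.6026) = 0.624.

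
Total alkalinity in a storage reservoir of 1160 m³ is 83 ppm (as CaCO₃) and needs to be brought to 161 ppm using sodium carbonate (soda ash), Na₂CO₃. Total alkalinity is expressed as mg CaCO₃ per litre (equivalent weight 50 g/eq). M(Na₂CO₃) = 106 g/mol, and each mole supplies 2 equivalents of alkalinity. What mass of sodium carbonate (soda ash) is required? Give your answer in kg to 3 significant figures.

Volume: 1160 m³ = 1,160,000 L.
Alkalinity to add: (161 − 83) = 78 mg/L as CaCO₃ × 1,160,000 L = 90,480 g as CaCO₃.
Equivalents: 90,480 g ÷ 50 g/eq = 1810 eq.
Each mole of Na₂CO₃ supplies 2 eq, so 1810 / 2 = 904.8 mol.
Mass: 904.8 mol × 106 g/mol = 95,910 g.

95.9 kg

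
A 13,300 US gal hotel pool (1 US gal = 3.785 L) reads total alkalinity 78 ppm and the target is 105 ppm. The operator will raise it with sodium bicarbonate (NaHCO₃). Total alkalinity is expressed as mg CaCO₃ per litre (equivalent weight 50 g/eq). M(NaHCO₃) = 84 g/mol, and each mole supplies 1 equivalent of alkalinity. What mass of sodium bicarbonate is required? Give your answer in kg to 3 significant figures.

Volume: 13,300 US gal × 3.785 L/gal = 50,340 L.
Alkalinity to add: (105 − 78) = 27 mg/L as CaCO₃ × 50,340 L = 1359 g as CaCO₃.
Equivalents: 1359 g ÷ 50 g/eq = 27.18 eq.
NaHCO₃ supplies 1 eq per mole → 27.18 mol.
Mass: 27.18 mol × 84 g/mol = 2283 g.

2.28 kg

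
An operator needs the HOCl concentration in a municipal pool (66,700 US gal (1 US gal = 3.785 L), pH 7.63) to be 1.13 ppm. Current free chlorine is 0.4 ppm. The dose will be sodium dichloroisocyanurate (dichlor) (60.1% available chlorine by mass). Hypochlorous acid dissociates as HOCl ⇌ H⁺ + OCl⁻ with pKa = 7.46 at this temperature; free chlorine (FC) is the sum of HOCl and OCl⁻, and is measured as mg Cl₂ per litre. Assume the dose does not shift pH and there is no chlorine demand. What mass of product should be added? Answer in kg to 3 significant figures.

Volume: 66,700 US gal × 3.785 L/gal = 252,460 L.
[OCl⁻]/[HOCl] = 10^(pH − pKa) = 10^(7.63 − 7.46) = 1.479; fraction as HOCl = 1/(1 + 1.479) = 0.4034.
Free chlorine required for 1.13 ppm HOCl: 1.13 / 0.4034 = 2.801 ppm.
FC to add: 2.801 − 0.4 = 2.401 mg/L as Cl₂.
Cl₂ equivalent: 2.401 mg/L × 252,460 L = 606.3 g.
Product at 60.1% available Cl: 606.3 / 0.601 = 1009 g.

1.01 kg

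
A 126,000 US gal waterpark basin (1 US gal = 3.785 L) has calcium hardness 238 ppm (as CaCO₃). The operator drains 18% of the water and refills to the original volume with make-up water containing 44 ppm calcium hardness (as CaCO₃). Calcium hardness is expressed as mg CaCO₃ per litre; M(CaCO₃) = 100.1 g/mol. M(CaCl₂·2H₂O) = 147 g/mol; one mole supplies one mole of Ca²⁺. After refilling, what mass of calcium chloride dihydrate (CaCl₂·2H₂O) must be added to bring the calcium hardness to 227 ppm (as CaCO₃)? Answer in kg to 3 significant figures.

16.8 kg

Volume: 126,000 US gal × 3.785 L/gal = 476,910 L.
After draining 18% and refilling: 238 × 0.82 + 44 × 0.18 = 203.08 ppm.
Deficit to target: 227 − 203.08 = 23.92 mg/L.
As CaCO₃: 23.92 mg/L × 476,910 L = 11,410 g; ÷ 100.1 = 114 mol Ca²⁺.
Mass: 114 × 147 = 16,750 g.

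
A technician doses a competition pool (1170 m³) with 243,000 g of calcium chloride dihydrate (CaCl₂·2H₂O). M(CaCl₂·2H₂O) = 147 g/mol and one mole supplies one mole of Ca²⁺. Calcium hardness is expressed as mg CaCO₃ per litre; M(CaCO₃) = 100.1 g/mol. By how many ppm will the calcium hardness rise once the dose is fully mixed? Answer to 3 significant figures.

Volume: 1170 m³ = 1,170,000 L.
Moles of Ca²⁺: 243,000 g ÷ 147 g/mol = 1653 mol.
As CaCO₃: 1653 mol × 100.1 g/mol = 165,500 g.
Rise: 165,500 g / 1,170,000 L × 1000 = 141.4 mg/L.

141 ppm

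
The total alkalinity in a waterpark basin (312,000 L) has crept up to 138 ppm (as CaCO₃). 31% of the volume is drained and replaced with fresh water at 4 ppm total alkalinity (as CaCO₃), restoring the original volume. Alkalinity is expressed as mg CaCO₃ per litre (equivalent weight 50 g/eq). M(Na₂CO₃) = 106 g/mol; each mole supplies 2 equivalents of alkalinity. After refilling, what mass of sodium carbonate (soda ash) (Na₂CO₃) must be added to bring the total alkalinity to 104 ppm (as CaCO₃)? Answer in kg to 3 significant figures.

After draining 31% and refilling: 138 × 0.69 + 4 × 0.31 = 96.46 ppm.
Deficit to target: 104 − 96.46 = 7.54 mg/L.
As CaCO₃: 7.54 mg/L × 312,000 L = 2352 g; ÷ 50 g/eq ÷ 2 = 23.52 mol Na₂CO₃.
Mass: 23.52 × 106 = 2494 g.

2.49 kg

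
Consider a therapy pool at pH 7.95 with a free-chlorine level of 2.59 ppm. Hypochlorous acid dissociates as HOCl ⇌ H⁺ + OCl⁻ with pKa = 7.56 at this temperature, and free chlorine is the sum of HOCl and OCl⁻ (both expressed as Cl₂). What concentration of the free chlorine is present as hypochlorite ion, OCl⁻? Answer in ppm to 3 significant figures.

[OCl⁻]/[HOCl] = 10^(pH − pKa) = 10^(7.95 − 7.56) = 10^0.39 = 2.455.
Fraction as HOCl = 1 / (1 + 2.455) = 0.2895.
OCl⁻ = (1 − 0.2895) × 2.59 ppm = 1.84 ppm.

1.84 ppm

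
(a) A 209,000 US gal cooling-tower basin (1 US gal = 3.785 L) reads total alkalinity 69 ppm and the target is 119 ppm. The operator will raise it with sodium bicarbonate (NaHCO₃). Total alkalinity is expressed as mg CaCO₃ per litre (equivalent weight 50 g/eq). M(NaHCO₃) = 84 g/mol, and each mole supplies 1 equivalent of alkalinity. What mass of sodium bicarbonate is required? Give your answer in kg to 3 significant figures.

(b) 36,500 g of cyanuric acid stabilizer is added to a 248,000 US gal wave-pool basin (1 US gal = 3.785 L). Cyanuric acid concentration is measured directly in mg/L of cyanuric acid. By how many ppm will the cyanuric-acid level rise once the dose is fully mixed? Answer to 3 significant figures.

(a) 66.4 kg; (b) 38.9 ppm

(a) Volume: 209,000 US gal × 3.785 L/gal = 791,065 L.
(a) Alkalinity to add: (119 − 69) = 50 mg/L as CaCO₃ × 791,065 L = 39,550 g as CaCO₃.
(a) Equivalents: 39,550 g ÷ 50 g/eq = 791.1 eq.
(a) NaHCO₃ supplies 1 eq per mole → 791.1 mol.
(a) Mass: 791.1 mol × 84 g/mol = 66,450 g.

(b) Volume: 248,000 US gal × 3.785 L/gal = 938,680 L.
(b) Rise: 36,500 g / 938,680 L × 1000 = 38.88 mg/L.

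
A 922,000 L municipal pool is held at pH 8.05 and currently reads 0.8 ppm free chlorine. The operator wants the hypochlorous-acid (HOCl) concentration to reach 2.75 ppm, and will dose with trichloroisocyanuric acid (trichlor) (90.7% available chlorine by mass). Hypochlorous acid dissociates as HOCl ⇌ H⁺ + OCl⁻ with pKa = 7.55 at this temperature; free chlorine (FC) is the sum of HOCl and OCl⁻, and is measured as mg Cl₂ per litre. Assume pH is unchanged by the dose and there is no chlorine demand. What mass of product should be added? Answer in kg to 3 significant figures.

[OCl⁻]/[HOCl] = 10^(pH − pKa) = 10^(8.05 − 7.55) = 3.162; fraction as HOCl = 1/(1 + 3.162) = 0.2403.
Free chlorine required for 2.75 ppm HOCl: 2.75 / 0.2403 = 11.45 ppm.
FC to add: 11.45 − 0.8 = 10.65 mg/L as Cl₂.
Cl₂ equivalent: 10.65 mg/L × 922,000 L = 9816 g.
Product at 90.7% available Cl: 9816 / 0.907 = 10,820 g.

10.8 kg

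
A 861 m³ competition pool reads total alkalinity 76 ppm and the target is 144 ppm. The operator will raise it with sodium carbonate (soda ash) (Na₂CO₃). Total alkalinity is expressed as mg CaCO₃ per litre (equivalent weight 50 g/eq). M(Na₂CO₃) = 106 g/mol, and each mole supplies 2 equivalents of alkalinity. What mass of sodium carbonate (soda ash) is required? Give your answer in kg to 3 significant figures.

Volume: 861 m³ = 861,000 L.
Alkalinity to add: (144 − 76) = 68 mg/L as CaCO₃ × 861,000 L = 58,550 g as CaCO₃.
Equivalents: 58,550 g ÷ 50 g/eq = 1171 eq.
Each mole of Na₂CO₃ supplies 2 eq, so 1171 / 2 = 585.5 mol.
Mass: 585.5 mol × 106 g/mol = 62,060 g.

62.1 kg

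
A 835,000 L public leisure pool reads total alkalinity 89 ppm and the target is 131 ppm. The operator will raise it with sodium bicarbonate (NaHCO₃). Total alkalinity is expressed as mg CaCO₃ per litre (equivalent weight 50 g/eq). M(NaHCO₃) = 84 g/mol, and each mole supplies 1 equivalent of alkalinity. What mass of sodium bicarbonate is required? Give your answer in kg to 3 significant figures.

58.9 kg

Alkalinity to add: (131 − 89) = 42 mg/L as CaCO₃ × 835,000 L = 35,070 g as CaCO₃.
Equivalents: 35,070 g ÷ 50 g/eq = 701.4 eq.
NaHCO₃ supplies 1 eq per mole → 701.4 mol.
Mass: 701.4 mol × 84 g/mol = 58,920 g.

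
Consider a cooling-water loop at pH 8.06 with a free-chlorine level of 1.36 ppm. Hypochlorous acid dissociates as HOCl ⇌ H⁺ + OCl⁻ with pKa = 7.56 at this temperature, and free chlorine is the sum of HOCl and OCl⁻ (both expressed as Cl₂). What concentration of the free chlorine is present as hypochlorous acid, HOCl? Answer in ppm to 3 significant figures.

[OCl⁻]/[HOCl] = 10^(pH − pKa) = 10^(8.06 − 7.56) = 10^0.50 = 3.162.
Fraction as HOCl = 1 / (1 + 3.162) = 0.2403.
HOCl = 0.2403 × 1.36 ppm = 0.3267 ppm.

0.327 ppm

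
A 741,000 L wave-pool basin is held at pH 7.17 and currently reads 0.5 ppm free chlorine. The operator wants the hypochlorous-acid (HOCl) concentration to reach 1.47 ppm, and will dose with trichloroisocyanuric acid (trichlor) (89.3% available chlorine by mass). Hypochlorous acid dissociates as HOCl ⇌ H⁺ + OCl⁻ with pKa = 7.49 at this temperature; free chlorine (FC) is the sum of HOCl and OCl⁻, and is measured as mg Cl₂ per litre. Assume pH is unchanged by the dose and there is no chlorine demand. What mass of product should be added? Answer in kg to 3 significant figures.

1.39 kg

[OCl⁻]/[HOCl] = 10^(pH − pKa) = 10^(7.17 − 7.49) = 0.4786; fraction as HOCl = 1/(1 + 0.4786) = 0.6763.
Free chlorine required for 1.47 ppm HOCl: 1.47 / 0.6763 = 2.174 ppm.
FC to add: 2.174 − 0.5 = 1.674 mg/L as Cl₂.
Cl₂ equivalent: 1.674 mg/L × 741,000 L = 1240 g.
Product at 89.3% available Cl: 1240 / 0.893 = 1389 g.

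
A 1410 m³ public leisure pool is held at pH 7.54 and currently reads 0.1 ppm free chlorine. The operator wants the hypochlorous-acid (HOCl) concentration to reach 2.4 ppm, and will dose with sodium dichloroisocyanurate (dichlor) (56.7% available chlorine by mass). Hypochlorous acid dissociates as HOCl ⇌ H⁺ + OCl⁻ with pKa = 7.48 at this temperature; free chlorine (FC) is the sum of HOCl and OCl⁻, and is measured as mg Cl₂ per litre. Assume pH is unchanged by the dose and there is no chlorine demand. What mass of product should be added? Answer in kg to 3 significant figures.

12.6 kg

Volume: 1410 m³ = 1,410,000 L.
[OCl⁻]/[HOCl] = 10^(pH − pKa) = 10^(7.54 − 7.48) = 1.148; fraction as HOCl = 1/(1 + 1.148) = 0.4655.
Free chlorine required for 2.4 ppm HOCl: 2.4 / 0.4655 = 5.156 ppm.
FC to add: 5.156 − 0.1 = 5.056 mg/L as Cl₂.
Cl₂ equivalent: 5.056 mg/L × 1,410,000 L = 7128 g.
Product at 56.7% available Cl: 7128 / 0.567 = 12,570 g.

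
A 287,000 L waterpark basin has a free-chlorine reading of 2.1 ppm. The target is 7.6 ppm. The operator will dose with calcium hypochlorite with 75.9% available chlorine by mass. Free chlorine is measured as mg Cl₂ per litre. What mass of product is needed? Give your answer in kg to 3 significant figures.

Chlorine deficit: 7.6 − 2.1 = 5.5 ppm = 5.5 mg/L as Cl₂.
Cl₂ equivalent needed: 5.5 mg/L × 287,000 L = 1,578,000 mg = 1578 g.
Product at 75.9% available chlorine: 1578 / 0.759 = 2080 g.

2.08 kg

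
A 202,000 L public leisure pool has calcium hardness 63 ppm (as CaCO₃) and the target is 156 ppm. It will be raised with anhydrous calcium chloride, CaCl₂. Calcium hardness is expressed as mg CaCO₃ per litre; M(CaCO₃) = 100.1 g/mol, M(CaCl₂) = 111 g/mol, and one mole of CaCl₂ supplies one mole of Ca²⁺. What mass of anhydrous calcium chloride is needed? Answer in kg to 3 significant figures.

20.8 kg

Hardness to add: (156 − 63) = 93 mg/L as CaCO₃ × 202,000 L = 18,790 g as CaCO₃.
Moles of Ca²⁺ (1 mol Ca²⁺ ≡ 1 mol CaCO₃): 18,790 / 100.1 g/mol = 187.7 mol.
Mass of CaCl₂: 187.7 × 111 = 20,830 g.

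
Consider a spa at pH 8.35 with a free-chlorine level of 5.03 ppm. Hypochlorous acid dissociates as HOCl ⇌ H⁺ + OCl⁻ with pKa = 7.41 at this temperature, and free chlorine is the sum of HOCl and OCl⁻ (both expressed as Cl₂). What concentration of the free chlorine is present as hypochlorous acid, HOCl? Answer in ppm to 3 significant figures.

0.518 ppm

[OCl⁻]/[HOCl] = 10^(pH − pKa) = 10^(8.35 − 7.41) = 10^0.94 = 8.71.
Fraction as HOCl = 1 / (1 + 8.71) = 0.103.
HOCl = 0.103 × 5.03 ppm = 0.518 ppm.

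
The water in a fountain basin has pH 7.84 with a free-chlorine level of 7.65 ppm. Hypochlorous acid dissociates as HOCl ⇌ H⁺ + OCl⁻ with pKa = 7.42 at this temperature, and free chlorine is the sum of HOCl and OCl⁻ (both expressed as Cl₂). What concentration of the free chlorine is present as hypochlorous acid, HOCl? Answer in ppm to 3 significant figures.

[OCl⁻]/[HOCl] = 10^(pH − pKa) = 10^(7.84 − 7.42) = 10^0.42 = 2.63.
Fraction as HOCl = 1 / (1 + 2.63) = 0.2755.
HOCl = 0.2755 × 7.65 ppm = 2.107 ppm.

2.11 ppm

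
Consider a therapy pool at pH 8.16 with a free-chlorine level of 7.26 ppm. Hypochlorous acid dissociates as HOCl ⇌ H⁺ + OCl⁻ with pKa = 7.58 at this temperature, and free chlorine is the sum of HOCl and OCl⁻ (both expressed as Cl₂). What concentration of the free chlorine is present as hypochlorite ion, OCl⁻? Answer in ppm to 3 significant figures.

5.75 ppm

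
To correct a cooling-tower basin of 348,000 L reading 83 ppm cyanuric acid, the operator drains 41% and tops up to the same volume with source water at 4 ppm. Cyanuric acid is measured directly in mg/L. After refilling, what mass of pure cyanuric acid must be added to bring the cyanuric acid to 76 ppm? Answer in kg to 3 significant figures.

8.84 kg

After draining 41% and refilling: 83 × 0.59 + 4 × 0.41 = 50.61 ppm.
Deficit to target: 76 − 50.61 = 25.39 mg/L.
Mass: 25.39 mg/L × 348,000 L = 8836 g cyanuric acid.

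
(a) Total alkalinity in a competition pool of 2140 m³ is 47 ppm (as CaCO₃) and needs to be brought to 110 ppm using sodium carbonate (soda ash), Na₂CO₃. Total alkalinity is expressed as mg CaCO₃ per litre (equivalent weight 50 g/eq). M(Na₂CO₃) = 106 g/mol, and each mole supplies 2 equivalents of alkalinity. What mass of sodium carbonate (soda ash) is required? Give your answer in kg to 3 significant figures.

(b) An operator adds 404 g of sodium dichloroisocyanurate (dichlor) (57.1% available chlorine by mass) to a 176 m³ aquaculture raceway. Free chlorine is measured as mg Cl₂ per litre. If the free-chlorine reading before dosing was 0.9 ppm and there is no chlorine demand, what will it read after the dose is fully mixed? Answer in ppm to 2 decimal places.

(a) 143 kg; (b) 2.21 ppm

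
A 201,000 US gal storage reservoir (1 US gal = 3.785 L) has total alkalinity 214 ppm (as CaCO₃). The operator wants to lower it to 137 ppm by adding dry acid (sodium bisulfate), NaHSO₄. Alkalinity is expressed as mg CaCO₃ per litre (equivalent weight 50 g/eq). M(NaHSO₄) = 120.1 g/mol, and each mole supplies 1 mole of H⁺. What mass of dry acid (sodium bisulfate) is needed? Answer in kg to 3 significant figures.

141 kg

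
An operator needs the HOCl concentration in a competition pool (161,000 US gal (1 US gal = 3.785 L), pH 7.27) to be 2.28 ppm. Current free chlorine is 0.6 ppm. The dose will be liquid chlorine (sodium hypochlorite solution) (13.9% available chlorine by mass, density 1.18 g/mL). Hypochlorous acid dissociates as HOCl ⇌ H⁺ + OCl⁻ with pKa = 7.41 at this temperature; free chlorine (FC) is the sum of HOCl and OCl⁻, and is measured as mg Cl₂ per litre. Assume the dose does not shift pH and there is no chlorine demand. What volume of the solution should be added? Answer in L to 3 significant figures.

12.4 L

Volume: 161,000 US gal × 3.785 L/gal = 609,385 L.
[OCl⁻]/[HOCl] = 10^(pH − pKa) = 10^(7.27 − 7.41) = 0.7244; fraction as HOCl = 1/(1 + 0.7244) = 0.5799.
Free chlorine required for 2.28 ppm HOCl: 2.28 / 0.5799 = 3.932 ppm.
FC to add: 3.932 − 0.6 = 3.332 mg/L as Cl₂.
Cl₂ equivalent: 3.332 mg/L × 609,385 L = 2030 g.
Product at 13.9% available Cl: 2030 / 0.139 = 14,610 g.
Volume: 14,610 g ÷ 1.18 g/mL = 12,380 mL.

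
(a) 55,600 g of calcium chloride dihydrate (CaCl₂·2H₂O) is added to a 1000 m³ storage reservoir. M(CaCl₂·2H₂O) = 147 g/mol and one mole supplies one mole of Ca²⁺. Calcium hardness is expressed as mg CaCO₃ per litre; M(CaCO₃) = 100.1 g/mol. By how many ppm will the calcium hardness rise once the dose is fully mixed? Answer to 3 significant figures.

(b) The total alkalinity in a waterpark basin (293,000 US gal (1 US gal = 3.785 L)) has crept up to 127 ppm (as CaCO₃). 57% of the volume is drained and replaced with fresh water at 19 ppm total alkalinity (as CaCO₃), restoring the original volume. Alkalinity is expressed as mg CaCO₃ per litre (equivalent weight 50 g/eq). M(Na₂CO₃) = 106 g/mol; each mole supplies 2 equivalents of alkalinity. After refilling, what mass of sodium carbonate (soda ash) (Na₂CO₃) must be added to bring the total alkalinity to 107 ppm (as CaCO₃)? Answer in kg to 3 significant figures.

(a) Volume: 1000 m³ = 1,000,000 L.
(a) Moles of Ca²⁺: 55,600 g ÷ 147 g/mol = 378.2 mol.
(a) As CaCO₃: 378.2 mol × 100.1 g/mol = 37,860 g.
(a) Rise: 37,860 g / 1,000,000 L × 1000 = 37.86 mg/L.

(b) Volume: 293,000 US gal × 3.785 L/gal = 1,109,005 L.
(b) After draining 57% and refilling: 127 × 0.43 + 19 × 0.57 = 65.44 ppm.
(b) Deficit to target: 107 − 65.44 = 41.56 mg/L.
(b) As CaCO₃: 41.56 mg/L × 1,109,005 L = 46,090 g; ÷ 50 g/eq ÷ 2 = 460.9 mol Na₂CO₃.
(b) Mass: 460.9 × 106 = 48,860 g.

(a) 37.9 ppm; (b) 48.9 kg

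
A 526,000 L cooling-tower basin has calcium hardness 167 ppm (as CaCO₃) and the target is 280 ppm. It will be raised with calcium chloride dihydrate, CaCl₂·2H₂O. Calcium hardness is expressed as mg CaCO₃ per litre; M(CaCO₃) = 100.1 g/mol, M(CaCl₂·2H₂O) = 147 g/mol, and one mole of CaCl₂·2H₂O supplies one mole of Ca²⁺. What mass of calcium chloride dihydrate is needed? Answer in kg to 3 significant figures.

87.3 kg

Hardness to add: (280 − 167) = 113 mg/L as CaCO₃ × 526,000 L = 59,440 g as CaCO₃.
Moles of Ca²⁺ (1 mol Ca²⁺ ≡ 1 mol CaCO₃): 59,440 / 100.1 g/mol = 593.8 mol.
Mass of CaCl₂·2H₂O: 593.8 × 147 = 87,290 g.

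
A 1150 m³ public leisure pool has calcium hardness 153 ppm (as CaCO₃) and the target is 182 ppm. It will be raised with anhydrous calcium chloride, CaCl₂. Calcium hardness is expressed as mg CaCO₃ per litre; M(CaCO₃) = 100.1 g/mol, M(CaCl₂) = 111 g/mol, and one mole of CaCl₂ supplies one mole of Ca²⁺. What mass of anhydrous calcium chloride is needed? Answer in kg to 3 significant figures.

Volume: 1150 m³ = 1,150,000 L.
Hardness to add: (182 − 153) = 29 mg/L as CaCO₃ × 1,150,000 L = 33,350 g as CaCO₃.
Moles of Ca²⁺ (1 mol Ca²⁺ ≡ 1 mol CaCO₃): 33,350 / 100.1 g/mol = 333.2 mol.
Mass of CaCl₂: 333.2 × 111 = 36,980 g.

37.0 kg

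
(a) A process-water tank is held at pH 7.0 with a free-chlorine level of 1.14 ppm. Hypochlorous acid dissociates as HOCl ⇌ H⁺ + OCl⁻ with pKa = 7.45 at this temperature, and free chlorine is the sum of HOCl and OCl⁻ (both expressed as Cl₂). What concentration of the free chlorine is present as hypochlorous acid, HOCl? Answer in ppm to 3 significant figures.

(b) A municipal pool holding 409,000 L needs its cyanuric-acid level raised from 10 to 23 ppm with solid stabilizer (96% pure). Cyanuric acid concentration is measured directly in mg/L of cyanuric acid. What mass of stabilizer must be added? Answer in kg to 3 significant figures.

(a) [OCl⁻]/[HOCl] = 10^(pH − pKa) = 10^(7.0 − 7.45) = 10^-0.45 = 0.3548.
(a) Fraction as HOCl = 1 / (1 + 0.3548) = 0.7381.
(a) HOCl = 0.7381 × 1.14 ppm = 0.8414 ppm.

(b) CYA to add: (23 − 10) = 13 mg/L × 409,000 L = 5317 g cyanuric acid.
(b) At 96% purity: 5317 / 0.96 = 5539 g product.

(a) 0.841 ppm; (b) 5.54 kg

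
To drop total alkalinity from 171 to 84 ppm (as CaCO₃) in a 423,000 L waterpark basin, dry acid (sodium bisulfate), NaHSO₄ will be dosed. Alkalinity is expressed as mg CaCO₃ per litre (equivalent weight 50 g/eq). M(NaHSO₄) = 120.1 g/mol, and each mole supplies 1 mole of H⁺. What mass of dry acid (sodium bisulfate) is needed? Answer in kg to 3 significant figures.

88.4 kg

Alkalinity to neutralize: (171 − 84) = 87 mg/L as CaCO₃ × 423,000 L = 36,800 g as CaCO₃.
Equivalents of H⁺ required: 36,800 ÷ 50 g/eq = 736 eq = 736 mol NaHSO₄.
Mass of NaHSO₄: 736 × 120.1 = 88,400 g.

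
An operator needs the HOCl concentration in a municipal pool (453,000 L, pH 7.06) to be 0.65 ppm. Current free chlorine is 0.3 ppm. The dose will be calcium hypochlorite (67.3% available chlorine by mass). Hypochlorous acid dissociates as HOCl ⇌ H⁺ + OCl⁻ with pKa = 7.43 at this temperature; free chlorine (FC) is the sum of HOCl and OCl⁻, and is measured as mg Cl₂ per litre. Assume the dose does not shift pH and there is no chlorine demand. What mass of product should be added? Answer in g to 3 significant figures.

422 g

[OCl⁻]/[HOCl] = 10^(pH − pKa) = 10^(7.06 − 7.43) = 0.4266; fraction as HOCl = 1/(1 + 0.4266) = 0.701.
Free chlorine required for 0.65 ppm HOCl: 0.65 / 0.701 = 0.9273 ppm.
FC to add: 0.9273 − 0.3 = 0.6273 mg/L as Cl₂.
Cl₂ equivalent: 0.6273 mg/L × 453,000 L = 284.2 g.
Product at 67.3% available Cl: 284.2 / 0.673 = 422.2 g.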